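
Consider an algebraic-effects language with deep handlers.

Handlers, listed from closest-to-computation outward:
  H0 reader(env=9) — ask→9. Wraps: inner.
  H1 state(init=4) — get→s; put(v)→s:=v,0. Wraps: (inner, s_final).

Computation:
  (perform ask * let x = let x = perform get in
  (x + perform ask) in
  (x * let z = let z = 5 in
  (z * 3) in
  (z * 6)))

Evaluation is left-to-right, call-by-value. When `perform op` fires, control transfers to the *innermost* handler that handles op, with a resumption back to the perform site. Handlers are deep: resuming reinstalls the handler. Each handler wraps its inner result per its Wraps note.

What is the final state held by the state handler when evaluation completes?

Working:
ask @ H0 ⇒ 9
get @ H1 ⇒ 4
ask @ H0 ⇒ 9
H0 returns 10530
H1 returns (10530, 4)
= (10530, 4)

Answer: 4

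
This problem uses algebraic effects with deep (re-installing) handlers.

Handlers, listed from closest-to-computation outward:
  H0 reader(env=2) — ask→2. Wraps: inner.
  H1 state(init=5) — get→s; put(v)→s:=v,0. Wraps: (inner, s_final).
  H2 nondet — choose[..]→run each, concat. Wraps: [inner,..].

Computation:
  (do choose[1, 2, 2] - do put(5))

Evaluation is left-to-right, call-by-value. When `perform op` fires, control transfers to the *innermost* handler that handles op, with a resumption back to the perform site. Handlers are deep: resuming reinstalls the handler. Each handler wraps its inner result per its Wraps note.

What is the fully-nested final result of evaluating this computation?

Answer: [(1, 5), (2, 5), (2, 5)]

Step-by-step:
choose[1, 2, 2] @ H2
  branch[0] choose=1:
    put(5) @ H1 ⇒ s:=5
    H0 returns 1
    H1 returns (1, 5)
    H2 returns [(1, 5)]
  branch[1] choose=2:
    put(5) @ H1 ⇒ s:=5
    H0 returns 2
    H1 returns (2, 5)
    H2 returns [(2, 5)]
  branch[2] choose=2:
    put(5) @ H1 ⇒ s:=5
    H0 returns 2
    H1 returns (2, 5)
    H2 returns [(2, 5)]
= [(1, 5), (2, 5), (2, 5)]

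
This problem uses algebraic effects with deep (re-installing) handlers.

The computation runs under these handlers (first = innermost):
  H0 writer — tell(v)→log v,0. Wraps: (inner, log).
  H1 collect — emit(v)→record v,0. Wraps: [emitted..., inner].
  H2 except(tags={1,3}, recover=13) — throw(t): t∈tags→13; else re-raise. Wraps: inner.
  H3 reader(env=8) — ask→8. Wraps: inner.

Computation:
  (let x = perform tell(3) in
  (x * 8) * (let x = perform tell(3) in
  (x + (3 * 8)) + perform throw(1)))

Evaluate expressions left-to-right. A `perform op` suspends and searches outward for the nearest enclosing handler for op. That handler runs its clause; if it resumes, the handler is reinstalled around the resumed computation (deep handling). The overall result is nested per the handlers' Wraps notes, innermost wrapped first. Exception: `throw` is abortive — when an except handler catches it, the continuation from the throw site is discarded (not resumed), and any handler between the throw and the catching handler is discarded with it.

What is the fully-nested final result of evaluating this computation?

Answer: 13

Working:
tell(3) @ H0 ⇒ log+=3
tell(3) @ H0 ⇒ log+=3
throw(1) @ H2 caught ⇒ 13
H3 returns 13
= 13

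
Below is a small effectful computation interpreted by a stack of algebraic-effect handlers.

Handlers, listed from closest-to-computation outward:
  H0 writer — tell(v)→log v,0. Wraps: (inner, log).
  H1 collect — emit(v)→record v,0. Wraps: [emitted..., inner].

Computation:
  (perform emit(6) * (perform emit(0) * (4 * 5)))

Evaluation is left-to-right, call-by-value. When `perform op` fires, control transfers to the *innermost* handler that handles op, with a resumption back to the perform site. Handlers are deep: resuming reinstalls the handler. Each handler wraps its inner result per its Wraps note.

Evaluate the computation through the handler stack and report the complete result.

Answer: [6, 0, (0, ())]

Step-by-step:
emit(6) @ H1 ⇒ out+=6
emit(0) @ H1 ⇒ out+=0
H0 returns (0, ())
H1 returns [6, 0, (0, ())]
= [6, 0, (0, ())]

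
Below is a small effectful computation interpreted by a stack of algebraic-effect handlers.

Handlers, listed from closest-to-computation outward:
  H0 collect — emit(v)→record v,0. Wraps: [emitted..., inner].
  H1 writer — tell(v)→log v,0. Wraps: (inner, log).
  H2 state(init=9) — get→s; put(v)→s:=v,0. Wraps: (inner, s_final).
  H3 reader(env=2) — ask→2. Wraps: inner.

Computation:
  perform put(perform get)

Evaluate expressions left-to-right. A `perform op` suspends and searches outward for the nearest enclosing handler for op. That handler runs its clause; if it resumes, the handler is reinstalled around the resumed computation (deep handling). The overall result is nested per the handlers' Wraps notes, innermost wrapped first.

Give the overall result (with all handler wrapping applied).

Evaluation trace:
get @ H2 ⇒ 9
put(9) @ H2 ⇒ s:=9
H0 returns [0]
H1 returns ([0], ())
H2 returns (([0], ()), 9)
H3 returns (([0], ()), 9)
= (([0], ()), 9)

Answer: (([0], ()), 9)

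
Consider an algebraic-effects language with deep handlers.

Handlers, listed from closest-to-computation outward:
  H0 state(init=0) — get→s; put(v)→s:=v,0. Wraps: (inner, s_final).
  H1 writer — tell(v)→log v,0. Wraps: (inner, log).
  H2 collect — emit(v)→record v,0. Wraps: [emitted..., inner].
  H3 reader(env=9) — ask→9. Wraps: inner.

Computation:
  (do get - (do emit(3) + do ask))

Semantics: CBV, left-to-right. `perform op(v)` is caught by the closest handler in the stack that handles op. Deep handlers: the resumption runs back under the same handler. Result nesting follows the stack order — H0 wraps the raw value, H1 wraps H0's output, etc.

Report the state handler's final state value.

Evaluation trace:
get @ H0 ⇒ 0
emit(3) @ H2 ⇒ out+=3
ask @ H3 ⇒ 9
H0 returns (-9, 0)
H1 returns ((-9, 0), ())
H2 returns [3, ((-9, 0), ())]
H3 returns [3, ((-9, 0), ())]
= [3, ((-9, 0), ())]

Answer: 0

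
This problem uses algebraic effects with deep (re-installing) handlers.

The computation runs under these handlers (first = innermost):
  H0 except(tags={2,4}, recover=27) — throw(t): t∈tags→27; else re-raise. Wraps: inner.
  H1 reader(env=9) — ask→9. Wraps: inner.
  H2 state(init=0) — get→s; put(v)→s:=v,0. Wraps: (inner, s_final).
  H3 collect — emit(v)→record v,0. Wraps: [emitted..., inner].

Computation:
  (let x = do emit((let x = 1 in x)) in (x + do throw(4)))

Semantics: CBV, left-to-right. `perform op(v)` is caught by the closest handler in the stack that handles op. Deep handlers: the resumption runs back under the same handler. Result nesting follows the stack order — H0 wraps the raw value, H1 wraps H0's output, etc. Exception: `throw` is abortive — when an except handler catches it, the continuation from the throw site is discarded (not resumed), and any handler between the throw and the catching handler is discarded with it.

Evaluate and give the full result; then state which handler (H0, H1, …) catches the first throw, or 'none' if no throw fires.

Step-by-step:
emit(1) @ H3 ⇒ out+=1
throw(4) @ H0 caught ⇒ 27
H1 returns 27
H2 returns (27, 0)
H3 returns [1, (27, 0)]
= [1, (27, 0)]

Answer: [1, (27, 0)] ; first throw caught by: H0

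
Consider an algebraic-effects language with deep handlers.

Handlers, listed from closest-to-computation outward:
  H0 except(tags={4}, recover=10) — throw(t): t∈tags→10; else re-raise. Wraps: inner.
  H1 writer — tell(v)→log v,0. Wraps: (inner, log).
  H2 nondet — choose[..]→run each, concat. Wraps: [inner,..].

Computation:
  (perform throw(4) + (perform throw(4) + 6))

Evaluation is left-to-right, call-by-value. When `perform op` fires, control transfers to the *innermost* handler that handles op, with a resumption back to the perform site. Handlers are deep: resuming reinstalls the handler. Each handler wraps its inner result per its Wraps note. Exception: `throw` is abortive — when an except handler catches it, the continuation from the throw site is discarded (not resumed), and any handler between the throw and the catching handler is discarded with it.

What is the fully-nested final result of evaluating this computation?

Evaluation trace:
throw(4) @ H0 caught ⇒ 10
H1 returns (10, ())
H2 returns [(10, ())]
= [(10, ())]

Answer: [(10, ())]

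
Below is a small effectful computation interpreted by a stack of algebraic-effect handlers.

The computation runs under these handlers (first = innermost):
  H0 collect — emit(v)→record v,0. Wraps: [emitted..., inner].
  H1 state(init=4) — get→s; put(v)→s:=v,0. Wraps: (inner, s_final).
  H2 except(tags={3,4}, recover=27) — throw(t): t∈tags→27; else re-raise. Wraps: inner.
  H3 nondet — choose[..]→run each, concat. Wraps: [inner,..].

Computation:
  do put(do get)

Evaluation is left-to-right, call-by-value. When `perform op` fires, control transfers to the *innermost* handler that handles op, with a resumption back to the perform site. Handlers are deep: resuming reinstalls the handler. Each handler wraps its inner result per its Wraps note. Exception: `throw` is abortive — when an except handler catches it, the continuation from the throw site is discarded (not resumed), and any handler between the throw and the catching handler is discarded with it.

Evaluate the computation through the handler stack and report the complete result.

Answer: [([0], 4)]

Step-by-step:
get @ H1 ⇒ 4
put(4) @ H1 ⇒ s:=4
H0 returns [0]
H1 returns ([0], 4)
H2 returns ([0], 4)
H3 returns [([0], 4)]
= [([0], 4)]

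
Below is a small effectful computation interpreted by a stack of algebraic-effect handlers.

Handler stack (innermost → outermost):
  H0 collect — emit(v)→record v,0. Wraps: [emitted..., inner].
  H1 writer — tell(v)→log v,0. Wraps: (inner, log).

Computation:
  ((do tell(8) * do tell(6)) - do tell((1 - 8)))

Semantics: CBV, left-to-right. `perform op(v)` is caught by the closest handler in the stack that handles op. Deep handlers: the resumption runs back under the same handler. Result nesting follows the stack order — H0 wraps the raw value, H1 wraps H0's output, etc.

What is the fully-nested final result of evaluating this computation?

Evaluation trace:
tell(8) @ H1 ⇒ log+=8
tell(6) @ H1 ⇒ log+=6
tell(-7) @ H1 ⇒ log+=-7
H0 returns [0]
H1 returns ([0], (8, 6, -7))
= ([0], (8, 6, -7))

Answer: ([0], (8, 6, -7))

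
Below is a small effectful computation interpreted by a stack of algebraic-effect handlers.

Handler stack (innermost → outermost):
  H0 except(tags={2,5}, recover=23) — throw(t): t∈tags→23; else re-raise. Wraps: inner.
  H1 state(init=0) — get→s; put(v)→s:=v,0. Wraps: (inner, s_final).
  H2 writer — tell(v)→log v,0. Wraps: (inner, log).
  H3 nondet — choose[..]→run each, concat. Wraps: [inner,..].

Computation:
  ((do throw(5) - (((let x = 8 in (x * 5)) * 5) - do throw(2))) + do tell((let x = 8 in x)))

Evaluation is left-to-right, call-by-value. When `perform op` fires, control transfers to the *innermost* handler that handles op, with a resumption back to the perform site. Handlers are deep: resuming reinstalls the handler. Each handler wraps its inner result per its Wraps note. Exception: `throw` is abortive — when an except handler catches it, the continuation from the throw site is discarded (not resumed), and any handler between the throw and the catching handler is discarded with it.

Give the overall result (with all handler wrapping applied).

Answer: [((23, 0), ())]

Step-by-step:
throw(5) @ H0 caught ⇒ 23
H1 returns (23, 0)
H2 returns ((23, 0), ())
H3 returns [((23, 0), ())]
= [((23, 0), ())]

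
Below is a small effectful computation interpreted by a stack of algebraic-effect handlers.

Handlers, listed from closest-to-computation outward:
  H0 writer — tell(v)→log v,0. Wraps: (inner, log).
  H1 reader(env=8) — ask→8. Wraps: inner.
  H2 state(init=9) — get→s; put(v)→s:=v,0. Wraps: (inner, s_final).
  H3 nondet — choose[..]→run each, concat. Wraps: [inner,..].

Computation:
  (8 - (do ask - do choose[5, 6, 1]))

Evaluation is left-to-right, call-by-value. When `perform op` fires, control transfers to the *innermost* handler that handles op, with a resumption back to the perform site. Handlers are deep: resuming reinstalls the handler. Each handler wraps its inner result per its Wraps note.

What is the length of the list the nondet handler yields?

Step-by-step:
ask @ H1 ⇒ 8
choose[5, 6, 1] @ H3
  branch[0] choose=5:
    H0 returns (5, ())
    H1 returns (5, ())
    H2 returns ((5, ()), 9)
    H3 returns [((5, ()), 9)]
  branch[1] choose=6:
    H0 returns (6, ())
    H1 returns (6, ())
    H2 returns ((6, ()), 9)
    H3 returns [((6, ()), 9)]
  branch[2] choose=1:
    H0 returns (1, ())
    H1 returns (1, ())
    H2 returns ((1, ()), 9)
    H3 returns [((1, ()), 9)]
= [((5, ()), 9), ((6, ()), 9), ((1, ()), 9)]

Answer: 3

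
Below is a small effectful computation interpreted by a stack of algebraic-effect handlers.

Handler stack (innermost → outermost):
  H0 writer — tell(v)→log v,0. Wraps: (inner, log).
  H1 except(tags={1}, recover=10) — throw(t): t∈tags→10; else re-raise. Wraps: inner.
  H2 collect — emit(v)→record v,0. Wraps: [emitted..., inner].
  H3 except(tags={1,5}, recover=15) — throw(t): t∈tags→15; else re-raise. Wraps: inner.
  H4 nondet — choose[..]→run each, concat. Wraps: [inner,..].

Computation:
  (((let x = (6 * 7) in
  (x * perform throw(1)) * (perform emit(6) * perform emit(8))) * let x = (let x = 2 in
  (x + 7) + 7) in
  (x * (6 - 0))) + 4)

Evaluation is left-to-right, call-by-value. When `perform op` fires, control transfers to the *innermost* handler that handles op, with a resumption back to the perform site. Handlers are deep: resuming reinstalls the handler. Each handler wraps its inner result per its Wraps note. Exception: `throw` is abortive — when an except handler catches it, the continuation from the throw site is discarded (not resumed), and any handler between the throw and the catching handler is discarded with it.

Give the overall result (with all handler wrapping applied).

Evaluation trace:
throw(1) @ H1 caught ⇒ 10
H2 returns [10]
H3 returns [10]
H4 returns [[10]]
= [[10]]

Answer: [[10]]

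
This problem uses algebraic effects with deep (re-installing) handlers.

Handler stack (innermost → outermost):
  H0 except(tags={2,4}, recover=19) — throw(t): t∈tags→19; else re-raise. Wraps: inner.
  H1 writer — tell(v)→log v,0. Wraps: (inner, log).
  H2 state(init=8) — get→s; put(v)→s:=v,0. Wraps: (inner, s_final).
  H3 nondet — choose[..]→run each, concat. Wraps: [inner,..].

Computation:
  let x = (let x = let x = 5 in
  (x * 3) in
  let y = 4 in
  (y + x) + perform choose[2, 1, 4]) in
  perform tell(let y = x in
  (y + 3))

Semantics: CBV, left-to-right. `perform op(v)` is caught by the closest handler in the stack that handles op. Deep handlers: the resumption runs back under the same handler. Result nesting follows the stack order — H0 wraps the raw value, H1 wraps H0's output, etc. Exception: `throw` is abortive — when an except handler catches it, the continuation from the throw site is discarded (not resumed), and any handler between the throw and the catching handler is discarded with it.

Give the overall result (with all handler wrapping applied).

Answer: [((0, (24)), 8), ((0, (23)), 8), ((0, (26)), 8)]

Step-by-step:
choose[2, 1, 4] @ H3
  branch[0] choose=2:
    tell(24) @ H1 ⇒ log+=24
    H0 returns 0
    H1 returns (0, (24))
    H2 returns ((0, (24)), 8)
    H3 returns [((0, (24)), 8)]
  branch[1] choose=1:
    tell(23) @ H1 ⇒ log+=23
    H0 returns 0
    H1 returns (0, (23))
    H2 returns ((0, (23)), 8)
    H3 returns [((0, (23)), 8)]
  branch[2] choose=4:
    tell(26) @ H1 ⇒ log+=26
    H0 returns 0
    H1 returns (0, (26))
    H2 returns ((0, (26)), 8)
    H3 returns [((0, (26)), 8)]
= [((0, (24)), 8), ((0, (23)), 8), ((0, (26)), 8)]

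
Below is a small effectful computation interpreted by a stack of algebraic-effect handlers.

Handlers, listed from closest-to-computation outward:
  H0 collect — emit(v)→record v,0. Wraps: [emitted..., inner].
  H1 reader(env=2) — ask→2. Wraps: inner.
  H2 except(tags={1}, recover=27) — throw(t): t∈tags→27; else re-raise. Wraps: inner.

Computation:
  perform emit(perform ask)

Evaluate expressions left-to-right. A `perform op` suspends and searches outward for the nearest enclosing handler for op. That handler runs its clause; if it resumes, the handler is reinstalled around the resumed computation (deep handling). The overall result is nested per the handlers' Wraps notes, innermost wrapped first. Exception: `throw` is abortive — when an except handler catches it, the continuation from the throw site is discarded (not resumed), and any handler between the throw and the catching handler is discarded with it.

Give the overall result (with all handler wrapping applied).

Answer: [2, 0]

Evaluation trace:
ask @ H1 ⇒ 2
emit(2) @ H0 ⇒ out+=2
H0 returns [2, 0]
H1 returns [2, 0]
H2 returns [2, 0]
= [2, 0]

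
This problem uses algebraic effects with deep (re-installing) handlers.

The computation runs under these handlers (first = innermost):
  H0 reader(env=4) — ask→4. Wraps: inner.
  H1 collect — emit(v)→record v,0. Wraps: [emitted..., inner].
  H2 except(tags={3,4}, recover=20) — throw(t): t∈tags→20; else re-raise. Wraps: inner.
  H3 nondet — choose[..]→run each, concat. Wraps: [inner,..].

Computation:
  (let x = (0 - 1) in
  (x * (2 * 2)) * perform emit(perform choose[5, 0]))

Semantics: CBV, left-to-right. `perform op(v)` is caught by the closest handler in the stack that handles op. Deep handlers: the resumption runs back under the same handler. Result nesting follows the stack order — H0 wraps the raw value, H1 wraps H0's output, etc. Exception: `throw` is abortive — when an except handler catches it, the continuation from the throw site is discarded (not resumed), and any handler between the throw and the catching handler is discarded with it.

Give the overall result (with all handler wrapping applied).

Answer: [[5, 0], [0, 0]]

Working:
choose[5, 0] @ H3
  branch[0] choose=5:
    emit(5) @ H1 ⇒ out+=5
    H0 returns 0
    H1 returns [5, 0]
    H2 returns [5, 0]
    H3 returns [[5, 0]]
  branch[1] choose=0:
    emit(0) @ H1 ⇒ out+=0
    H0 returns 0
    H1 returns [0, 0]
    H2 returns [0, 0]
    H3 returns [[0, 0]]
= [[5, 0], [0, 0]]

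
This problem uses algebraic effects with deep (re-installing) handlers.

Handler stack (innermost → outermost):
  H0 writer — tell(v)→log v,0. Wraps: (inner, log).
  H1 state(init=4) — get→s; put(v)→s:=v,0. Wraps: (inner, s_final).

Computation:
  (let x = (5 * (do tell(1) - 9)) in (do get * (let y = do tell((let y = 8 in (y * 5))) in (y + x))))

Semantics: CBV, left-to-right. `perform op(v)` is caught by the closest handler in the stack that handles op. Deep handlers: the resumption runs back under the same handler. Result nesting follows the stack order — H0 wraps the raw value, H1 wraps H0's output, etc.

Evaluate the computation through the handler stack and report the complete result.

Answer: ((-180, (1, 40)), 4)

Step-by-step:
tell(1) @ H0 ⇒ log+=1
get @ H1 ⇒ 4
tell(40) @ H0 ⇒ log+=40
H0 returns (-180, (1, 40))
H1 returns ((-180, (1, 40)), 4)
= ((-180, (1, 40)), 4)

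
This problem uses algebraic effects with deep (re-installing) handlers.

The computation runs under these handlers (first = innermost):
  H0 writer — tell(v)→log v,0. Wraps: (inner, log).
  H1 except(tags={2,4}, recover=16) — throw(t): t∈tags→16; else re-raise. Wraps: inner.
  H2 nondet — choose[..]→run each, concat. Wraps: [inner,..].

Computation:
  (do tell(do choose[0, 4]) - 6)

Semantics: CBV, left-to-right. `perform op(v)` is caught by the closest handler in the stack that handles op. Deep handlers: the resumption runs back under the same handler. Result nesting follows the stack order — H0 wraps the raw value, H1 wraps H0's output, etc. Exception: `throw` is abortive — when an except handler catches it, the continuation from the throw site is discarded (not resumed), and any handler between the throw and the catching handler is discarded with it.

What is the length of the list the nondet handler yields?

Answer: 2

Step-by-step:
choose[0, 4] @ H2
  branch[0] choose=0:
    tell(0) @ H0 ⇒ log+=0
    H0 returns (-6, (0))
    H1 returns (-6, (0))
    H2 returns [(-6, (0))]
  branch[1] choose=4:
    tell(4) @ H0 ⇒ log+=4
    H0 returns (-6, (4))
    H1 returns (-6, (4))
    H2 returns [(-6, (4))]
= [(-6, (0)), (-6, (4))]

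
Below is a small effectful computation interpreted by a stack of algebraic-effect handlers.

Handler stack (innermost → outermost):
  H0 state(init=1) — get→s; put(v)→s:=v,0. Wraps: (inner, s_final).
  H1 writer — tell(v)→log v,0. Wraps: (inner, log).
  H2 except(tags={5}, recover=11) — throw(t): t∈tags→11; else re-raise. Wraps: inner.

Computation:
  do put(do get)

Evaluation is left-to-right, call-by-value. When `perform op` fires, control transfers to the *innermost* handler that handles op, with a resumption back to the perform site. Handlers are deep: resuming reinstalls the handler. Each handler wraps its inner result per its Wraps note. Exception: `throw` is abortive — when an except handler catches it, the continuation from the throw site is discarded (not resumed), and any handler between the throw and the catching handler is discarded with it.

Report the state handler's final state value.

Step-by-step:
get @ H0 ⇒ 1
put(1) @ H0 ⇒ s:=1
H0 returns (0, 1)
H1 returns ((0, 1), ())
H2 returns ((0, 1), ())
= ((0, 1), ())

Answer: 1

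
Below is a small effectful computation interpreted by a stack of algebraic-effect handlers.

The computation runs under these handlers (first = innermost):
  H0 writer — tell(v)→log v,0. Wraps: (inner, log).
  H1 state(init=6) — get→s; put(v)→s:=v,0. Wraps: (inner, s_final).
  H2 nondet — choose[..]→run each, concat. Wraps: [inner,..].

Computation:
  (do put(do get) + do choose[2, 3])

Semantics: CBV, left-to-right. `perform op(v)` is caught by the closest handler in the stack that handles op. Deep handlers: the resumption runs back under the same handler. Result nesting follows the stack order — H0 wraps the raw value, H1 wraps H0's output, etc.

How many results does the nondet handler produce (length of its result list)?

Working:
get @ H1 ⇒ 6
put(6) @ H1 ⇒ s:=6
choose[2, 3] @ H2
  branch[0] choose=2:
    H0 returns (2, ())
    H1 returns ((2, ()), 6)
    H2 returns [((2, ()), 6)]
  branch[1] choose=3:
    H0 returns (3, ())
    H1 returns ((3, ()), 6)
    H2 returns [((3, ()), 6)]
= [((2, ()), 6), ((3, ()), 6)]

Answer: 2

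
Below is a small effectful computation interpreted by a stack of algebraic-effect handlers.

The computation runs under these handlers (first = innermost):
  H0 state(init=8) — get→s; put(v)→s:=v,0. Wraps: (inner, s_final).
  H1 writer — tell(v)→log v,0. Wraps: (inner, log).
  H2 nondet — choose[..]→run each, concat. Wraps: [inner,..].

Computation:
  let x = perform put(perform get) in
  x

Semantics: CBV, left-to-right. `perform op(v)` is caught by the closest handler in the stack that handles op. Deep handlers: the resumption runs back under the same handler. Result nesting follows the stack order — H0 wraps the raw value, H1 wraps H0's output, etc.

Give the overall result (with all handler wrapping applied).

Answer: [((0, 8), ())]

Evaluation trace:
get @ H0 ⇒ 8
put(8) @ H0 ⇒ s:=8
H0 returns (0, 8)
H1 returns ((0, 8), ())
H2 returns [((0, 8), ())]
= [((0, 8), ())]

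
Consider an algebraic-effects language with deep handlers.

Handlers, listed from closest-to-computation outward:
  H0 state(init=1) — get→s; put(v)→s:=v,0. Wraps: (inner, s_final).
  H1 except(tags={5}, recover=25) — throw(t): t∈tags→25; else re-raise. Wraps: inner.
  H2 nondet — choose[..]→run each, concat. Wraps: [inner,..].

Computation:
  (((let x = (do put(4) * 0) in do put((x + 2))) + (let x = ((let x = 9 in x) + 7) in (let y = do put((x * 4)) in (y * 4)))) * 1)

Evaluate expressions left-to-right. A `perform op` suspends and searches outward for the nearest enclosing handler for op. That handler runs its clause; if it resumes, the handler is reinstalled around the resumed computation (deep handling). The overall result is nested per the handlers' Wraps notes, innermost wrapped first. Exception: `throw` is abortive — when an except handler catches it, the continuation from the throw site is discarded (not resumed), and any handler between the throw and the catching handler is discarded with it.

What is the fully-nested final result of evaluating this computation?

Answer: [(0, 64)]

Working:
put(4) @ H0 ⇒ s:=4
put(2) @ H0 ⇒ s:=2
put(64) @ H0 ⇒ s:=64
H0 returns (0, 64)
H1 returns (0, 64)
H2 returns [(0, 64)]
= [(0, 64)]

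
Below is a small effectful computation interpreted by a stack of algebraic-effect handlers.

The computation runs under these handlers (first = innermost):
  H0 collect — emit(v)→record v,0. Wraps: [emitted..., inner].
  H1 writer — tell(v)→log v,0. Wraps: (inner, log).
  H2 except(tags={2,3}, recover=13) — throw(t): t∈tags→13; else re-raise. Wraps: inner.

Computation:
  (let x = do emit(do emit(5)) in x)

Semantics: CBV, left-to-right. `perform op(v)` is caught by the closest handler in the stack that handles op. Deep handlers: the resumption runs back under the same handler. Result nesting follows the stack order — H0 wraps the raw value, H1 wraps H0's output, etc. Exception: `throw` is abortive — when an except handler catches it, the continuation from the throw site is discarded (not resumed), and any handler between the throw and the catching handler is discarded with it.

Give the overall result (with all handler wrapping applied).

Answer: ([5, 0, 0], ())

Working:
emit(5) @ H0 ⇒ out+=5
emit(0) @ H0 ⇒ out+=0
H0 returns [5, 0, 0]
H1 returns ([5, 0, 0], ())
H2 returns ([5, 0, 0], ())
= ([5, 0, 0], ())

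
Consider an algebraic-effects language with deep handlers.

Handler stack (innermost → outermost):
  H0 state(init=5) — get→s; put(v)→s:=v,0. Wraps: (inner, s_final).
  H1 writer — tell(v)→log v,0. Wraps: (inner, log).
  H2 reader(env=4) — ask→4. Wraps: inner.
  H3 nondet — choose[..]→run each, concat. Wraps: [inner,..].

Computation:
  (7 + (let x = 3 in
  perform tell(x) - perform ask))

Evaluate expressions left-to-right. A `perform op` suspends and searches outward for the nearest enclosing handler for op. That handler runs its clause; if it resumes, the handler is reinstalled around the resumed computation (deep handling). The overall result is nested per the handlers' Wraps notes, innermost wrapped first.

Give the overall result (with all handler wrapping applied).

Answer: [((3, 5), (3))]

Step-by-step:
tell(3) @ H1 ⇒ log+=3
ask @ H2 ⇒ 4
H0 returns (3, 5)
H1 returns ((3, 5), (3))
H2 returns ((3, 5), (3))
H3 returns [((3, 5), (3))]
= [((3, 5), (3))]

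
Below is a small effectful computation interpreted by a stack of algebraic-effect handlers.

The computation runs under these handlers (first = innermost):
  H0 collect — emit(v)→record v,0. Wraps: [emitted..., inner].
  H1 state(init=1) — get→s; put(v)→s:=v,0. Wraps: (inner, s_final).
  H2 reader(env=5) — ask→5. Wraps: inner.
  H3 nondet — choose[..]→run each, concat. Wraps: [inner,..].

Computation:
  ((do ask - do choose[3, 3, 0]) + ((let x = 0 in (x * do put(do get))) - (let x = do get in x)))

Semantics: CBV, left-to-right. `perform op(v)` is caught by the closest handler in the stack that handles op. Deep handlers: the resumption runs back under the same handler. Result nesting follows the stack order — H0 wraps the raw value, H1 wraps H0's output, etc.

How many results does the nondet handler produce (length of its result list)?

Evaluation trace:
ask @ H2 ⇒ 5
choose[3, 3, 0] @ H3
  branch[0] choose=3:
    get @ H1 ⇒ 1
    put(1) @ H1 ⇒ s:=1
    get @ H1 ⇒ 1
    H0 returns [1]
    H1 returns ([1], 1)
    H2 returns ([1], 1)
    H3 returns [([1], 1)]
  branch[1] choose=3:
    get @ H1 ⇒ 1
    put(1) @ H1 ⇒ s:=1
    get @ H1 ⇒ 1
    H0 returns [1]
    H1 returns ([1], 1)
    H2 returns ([1], 1)
    H3 returns [([1], 1)]
  branch[2] choose=0:
    get @ H1 ⇒ 1
    put(1) @ H1 ⇒ s:=1
    get @ H1 ⇒ 1
    H0 returns [4]
    H1 returns ([4], 1)
    H2 returns ([4], 1)
    H3 returns [([4], 1)]
= [([1], 1), ([1], 1), ([4], 1)]

Answer: 3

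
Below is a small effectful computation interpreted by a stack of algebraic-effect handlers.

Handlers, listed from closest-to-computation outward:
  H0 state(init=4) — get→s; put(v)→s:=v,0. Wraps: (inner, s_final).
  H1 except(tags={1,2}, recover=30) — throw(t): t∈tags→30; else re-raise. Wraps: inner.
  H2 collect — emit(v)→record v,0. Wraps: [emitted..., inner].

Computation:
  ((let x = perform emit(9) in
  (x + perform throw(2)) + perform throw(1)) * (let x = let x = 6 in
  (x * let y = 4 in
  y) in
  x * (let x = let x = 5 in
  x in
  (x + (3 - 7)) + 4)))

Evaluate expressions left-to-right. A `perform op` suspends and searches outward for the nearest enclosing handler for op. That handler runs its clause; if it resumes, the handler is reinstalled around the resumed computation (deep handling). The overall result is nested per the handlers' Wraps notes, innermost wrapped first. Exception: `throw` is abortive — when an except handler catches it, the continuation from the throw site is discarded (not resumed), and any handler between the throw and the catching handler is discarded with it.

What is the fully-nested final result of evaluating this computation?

Evaluation trace:
emit(9) @ H2 ⇒ out+=9
throw(2) @ H1 caught ⇒ 30
H2 returns [9, 30]
= [9, 30]

Answer: [9, 30]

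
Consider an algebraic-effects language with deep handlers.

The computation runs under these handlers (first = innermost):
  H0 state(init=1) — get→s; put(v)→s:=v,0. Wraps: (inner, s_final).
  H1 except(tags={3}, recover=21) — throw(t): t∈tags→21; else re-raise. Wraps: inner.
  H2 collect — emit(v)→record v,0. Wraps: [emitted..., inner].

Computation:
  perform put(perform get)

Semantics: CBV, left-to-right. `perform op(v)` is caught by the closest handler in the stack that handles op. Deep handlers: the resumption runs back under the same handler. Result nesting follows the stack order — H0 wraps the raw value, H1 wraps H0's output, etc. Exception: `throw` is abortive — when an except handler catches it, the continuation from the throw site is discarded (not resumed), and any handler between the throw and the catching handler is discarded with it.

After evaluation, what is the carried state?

Answer: 1

Evaluation trace:
get @ H0 ⇒ 1
put(1) @ H0 ⇒ s:=1
H0 returns (0, 1)
H1 returns (0, 1)
H2 returns [(0, 1)]
= [(0, 1)]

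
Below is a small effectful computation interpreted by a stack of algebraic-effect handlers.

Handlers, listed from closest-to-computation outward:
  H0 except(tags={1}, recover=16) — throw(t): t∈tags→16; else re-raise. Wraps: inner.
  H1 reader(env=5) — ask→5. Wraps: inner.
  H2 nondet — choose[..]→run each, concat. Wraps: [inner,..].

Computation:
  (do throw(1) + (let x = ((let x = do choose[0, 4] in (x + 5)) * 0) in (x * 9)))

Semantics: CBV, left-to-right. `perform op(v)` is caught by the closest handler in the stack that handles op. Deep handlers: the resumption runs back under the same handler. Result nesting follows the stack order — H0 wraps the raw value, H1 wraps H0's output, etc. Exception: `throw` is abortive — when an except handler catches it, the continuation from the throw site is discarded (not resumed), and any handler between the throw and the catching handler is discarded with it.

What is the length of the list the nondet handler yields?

Step-by-step:
throw(1) @ H0 caught ⇒ 16
H1 returns 16
H2 returns [16]
= [16]

Answer: 1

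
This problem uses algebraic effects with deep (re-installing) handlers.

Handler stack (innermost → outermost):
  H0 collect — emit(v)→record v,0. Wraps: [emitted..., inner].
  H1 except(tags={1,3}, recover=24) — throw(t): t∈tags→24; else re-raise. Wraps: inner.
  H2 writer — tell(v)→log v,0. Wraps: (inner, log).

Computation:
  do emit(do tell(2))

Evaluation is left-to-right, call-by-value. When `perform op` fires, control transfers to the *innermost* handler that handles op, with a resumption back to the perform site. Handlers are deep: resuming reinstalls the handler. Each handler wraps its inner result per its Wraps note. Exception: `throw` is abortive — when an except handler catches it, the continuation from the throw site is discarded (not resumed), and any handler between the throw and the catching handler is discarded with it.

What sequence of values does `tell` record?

Working:
tell(2) @ H2 ⇒ log+=2
emit(0) @ H0 ⇒ out+=0
H0 returns [0, 0]
H1 returns [0, 0]
H2 returns ([0, 0], (2))
= ([0, 0], (2))

Answer: (2)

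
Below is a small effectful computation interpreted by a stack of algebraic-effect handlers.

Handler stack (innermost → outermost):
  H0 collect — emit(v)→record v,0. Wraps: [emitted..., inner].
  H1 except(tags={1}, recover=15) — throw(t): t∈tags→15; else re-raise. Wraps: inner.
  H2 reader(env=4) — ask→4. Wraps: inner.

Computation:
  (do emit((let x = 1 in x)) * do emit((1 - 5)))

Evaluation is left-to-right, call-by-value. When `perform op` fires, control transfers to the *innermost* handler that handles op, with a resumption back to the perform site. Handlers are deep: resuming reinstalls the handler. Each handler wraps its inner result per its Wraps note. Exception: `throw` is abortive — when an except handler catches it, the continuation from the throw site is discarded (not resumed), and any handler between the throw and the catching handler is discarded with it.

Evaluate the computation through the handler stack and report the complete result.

Answer: [1, -4, 0]

Step-by-step:
emit(1) @ H0 ⇒ out+=1
emit(-4) @ H0 ⇒ out+=-4
H0 returns [1, -4, 0]
H1 returns [1, -4, 0]
H2 returns [1, -4, 0]
= [1, -4, 0]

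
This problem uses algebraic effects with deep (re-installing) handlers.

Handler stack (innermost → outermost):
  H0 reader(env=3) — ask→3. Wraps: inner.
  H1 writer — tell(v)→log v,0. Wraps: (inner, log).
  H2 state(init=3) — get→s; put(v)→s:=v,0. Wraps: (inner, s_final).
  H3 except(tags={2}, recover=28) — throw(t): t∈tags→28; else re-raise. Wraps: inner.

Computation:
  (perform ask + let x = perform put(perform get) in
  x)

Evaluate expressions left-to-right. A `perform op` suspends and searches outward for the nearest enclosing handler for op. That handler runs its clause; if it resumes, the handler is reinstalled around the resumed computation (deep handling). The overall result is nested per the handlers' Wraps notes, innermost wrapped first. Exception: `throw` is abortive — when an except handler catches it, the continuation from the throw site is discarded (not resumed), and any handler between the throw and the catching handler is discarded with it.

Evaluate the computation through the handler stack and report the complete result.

Step-by-step:
ask @ H0 ⇒ 3
get @ H2 ⇒ 3
put(3) @ H2 ⇒ s:=3
H0 returns 3
H1 returns (3, ())
H2 returns ((3, ()), 3)
H3 returns ((3, ()), 3)
= ((3, ()), 3)

Answer: ((3, ()), 3)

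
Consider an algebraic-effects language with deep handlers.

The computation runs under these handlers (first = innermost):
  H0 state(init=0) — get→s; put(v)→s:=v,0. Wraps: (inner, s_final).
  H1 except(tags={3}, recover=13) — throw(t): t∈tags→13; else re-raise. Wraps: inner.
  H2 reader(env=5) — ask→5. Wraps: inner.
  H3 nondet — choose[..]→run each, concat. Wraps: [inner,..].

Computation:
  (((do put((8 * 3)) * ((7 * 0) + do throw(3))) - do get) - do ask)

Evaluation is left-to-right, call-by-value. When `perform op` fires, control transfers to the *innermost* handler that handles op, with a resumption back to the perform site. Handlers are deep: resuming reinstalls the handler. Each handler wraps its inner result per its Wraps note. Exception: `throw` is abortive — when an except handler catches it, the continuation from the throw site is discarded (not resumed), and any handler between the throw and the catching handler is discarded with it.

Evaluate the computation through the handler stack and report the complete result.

Answer: [13]

Working:
put(24) @ H0 ⇒ s:=24
throw(3) @ H1 caught ⇒ 13
H2 returns 13
H3 returns [13]
= [13]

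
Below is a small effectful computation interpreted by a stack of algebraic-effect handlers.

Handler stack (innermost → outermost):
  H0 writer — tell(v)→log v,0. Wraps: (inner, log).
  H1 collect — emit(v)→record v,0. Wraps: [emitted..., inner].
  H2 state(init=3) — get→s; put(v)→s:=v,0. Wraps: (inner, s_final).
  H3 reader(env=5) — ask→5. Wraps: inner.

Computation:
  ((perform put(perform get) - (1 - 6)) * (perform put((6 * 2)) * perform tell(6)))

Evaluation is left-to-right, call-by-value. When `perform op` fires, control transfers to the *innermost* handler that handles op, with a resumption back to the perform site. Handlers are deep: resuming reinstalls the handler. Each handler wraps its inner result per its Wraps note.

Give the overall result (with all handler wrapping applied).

Working:
get @ H2 ⇒ 3
put(3) @ H2 ⇒ s:=3
put(12) @ H2 ⇒ s:=12
tell(6) @ H0 ⇒ log+=6
H0 returns (0, (6))
H1 returns [(0, (6))]
H2 returns ([(0, (6))], 12)
H3 returns ([(0, (6))], 12)
= ([(0, (6))], 12)

Answer: ([(0, (6))], 12)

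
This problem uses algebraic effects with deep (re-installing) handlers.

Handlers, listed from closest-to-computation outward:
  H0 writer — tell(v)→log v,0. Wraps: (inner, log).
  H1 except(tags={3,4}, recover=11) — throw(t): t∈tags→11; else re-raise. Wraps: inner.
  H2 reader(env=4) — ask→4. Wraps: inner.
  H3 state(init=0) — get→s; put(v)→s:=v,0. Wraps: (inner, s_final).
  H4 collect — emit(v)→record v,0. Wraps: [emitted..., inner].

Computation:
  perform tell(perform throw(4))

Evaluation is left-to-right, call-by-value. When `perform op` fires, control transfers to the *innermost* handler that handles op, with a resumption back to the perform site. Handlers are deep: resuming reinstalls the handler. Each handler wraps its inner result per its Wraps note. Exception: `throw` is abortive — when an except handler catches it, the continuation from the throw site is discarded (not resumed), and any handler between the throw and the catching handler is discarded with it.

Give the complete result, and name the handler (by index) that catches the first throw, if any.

Answer: [(11, 0)] ; first throw caught by: H1

Evaluation trace:
throw(4) @ H1 caught ⇒ 11
H2 returns 11
H3 returns (11, 0)
H4 returns [(11, 0)]
= [(11, 0)]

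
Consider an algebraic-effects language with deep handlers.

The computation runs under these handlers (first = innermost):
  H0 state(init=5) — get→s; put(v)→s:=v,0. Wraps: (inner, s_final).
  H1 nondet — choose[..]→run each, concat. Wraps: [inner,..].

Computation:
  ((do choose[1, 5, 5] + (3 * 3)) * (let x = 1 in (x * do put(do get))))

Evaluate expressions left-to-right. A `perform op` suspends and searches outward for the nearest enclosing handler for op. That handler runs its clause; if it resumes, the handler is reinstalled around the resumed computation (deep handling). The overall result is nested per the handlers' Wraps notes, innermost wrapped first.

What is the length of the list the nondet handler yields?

Answer: 3

Evaluation trace:
choose[1, 5, 5] @ H1
  branch[0] choose=1:
    get @ H0 ⇒ 5
    put(5) @ H0 ⇒ s:=5
    H0 returns (0, 5)
    H1 returns [(0, 5)]
  branch[1] choose=5:
    get @ H0 ⇒ 5
    put(5) @ H0 ⇒ s:=5
    H0 returns (0, 5)
    H1 returns [(0, 5)]
  branch[2] choose=5:
    get @ H0 ⇒ 5
    put(5) @ H0 ⇒ s:=5
    H0 returns (0, 5)
    H1 returns [(0, 5)]
= [(0, 5), (0, 5), (0, 5)]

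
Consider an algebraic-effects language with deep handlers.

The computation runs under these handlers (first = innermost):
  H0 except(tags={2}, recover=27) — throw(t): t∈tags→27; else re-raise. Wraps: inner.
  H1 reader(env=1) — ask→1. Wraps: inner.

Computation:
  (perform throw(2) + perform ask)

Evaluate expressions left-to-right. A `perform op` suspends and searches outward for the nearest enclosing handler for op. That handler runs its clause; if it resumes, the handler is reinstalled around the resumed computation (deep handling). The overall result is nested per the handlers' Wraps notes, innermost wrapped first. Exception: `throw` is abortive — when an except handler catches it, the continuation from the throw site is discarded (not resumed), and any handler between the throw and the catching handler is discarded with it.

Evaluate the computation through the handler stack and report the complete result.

Answer: 27

Step-by-step:
throw(2) @ H0 caught ⇒ 27
H1 returns 27
= 27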